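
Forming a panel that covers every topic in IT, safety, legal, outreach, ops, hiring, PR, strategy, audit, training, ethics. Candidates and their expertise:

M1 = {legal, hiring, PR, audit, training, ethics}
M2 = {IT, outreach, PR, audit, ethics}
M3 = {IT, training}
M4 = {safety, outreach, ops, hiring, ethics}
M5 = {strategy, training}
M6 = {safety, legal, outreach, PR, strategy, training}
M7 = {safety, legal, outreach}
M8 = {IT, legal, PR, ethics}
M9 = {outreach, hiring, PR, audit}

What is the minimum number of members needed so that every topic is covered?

3

M2, M4, M6 together cover {IT, safety, legal, outreach, ops, hiring, PR, strategy, audit, training, ethics} — every topic.
No 2 of the 9 members cover everything (all 36 pairs fall short), so 3 is minimum.
Greedy (largest uncovered first) would take M1, M4, M2, M5 — 4 members — but 3 suffice.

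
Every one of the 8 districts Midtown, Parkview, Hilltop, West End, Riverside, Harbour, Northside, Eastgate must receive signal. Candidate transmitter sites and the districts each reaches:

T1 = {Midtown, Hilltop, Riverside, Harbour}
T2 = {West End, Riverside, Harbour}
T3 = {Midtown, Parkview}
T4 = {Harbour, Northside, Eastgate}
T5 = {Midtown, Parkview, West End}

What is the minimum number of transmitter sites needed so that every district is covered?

3

T1, T4, T5 together cover {Midtown, Parkview, Hilltop, West End, Riverside, Harbour, Northside, Eastgate} — every district.
No 2 of the 5 transmitter sites cover everything (all 10 pairs fall short), so 3 is minimum.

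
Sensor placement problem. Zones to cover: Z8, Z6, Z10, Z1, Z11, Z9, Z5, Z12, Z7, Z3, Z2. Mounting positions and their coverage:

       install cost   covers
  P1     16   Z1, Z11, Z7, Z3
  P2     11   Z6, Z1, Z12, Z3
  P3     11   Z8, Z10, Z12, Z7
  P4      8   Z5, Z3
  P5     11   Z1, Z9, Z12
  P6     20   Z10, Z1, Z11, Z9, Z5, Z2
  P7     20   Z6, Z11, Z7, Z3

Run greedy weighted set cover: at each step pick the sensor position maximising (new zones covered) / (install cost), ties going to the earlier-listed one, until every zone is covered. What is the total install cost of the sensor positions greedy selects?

Pick 1: P2 adds 4 new (Z6, Z1, Z12, Z3) at install cost 11 (ratio 4/11).
Pick 2: P3 adds 3 new (Z8, Z10, Z7) at install cost 11 (ratio 3/11).
Pick 3: P6 adds 4 new (Z11, Z9, Z5, Z2) at install cost 20 (ratio 4/20).
Greedy total install cost: 11 + 11 + 20 = 42.

42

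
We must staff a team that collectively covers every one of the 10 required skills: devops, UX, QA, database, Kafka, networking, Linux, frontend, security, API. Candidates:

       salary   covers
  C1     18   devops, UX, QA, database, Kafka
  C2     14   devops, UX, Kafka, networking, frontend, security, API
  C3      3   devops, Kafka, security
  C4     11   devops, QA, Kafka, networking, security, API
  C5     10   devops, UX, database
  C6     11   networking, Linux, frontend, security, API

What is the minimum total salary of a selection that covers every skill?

29

C1, C6 cover every skill at salary 18 + 11 = 29.
Any cover uses at least 2 candidates; among all covering selections none totals below 29.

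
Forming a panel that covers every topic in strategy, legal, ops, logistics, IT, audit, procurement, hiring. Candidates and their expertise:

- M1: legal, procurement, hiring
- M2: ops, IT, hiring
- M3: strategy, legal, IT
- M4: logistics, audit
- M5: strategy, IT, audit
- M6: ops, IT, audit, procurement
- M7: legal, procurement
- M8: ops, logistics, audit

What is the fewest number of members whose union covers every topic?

3

M1, M3, M8 together cover {strategy, legal, ops, logistics, IT, audit, procurement, hiring} — every topic.
No 2 of the 8 members cover everything (all 28 pairs fall short), so 3 is minimum.
Greedy (largest uncovered first) would take M6, M1, M3, M4 — 4 members — but 3 suffice.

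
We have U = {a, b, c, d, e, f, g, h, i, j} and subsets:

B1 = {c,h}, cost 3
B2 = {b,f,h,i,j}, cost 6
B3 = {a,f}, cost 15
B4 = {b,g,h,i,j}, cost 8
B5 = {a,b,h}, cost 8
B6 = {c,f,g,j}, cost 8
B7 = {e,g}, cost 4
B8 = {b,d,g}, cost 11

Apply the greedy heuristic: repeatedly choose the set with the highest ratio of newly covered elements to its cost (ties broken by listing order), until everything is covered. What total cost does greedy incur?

Pick 1: B2 adds 5 new (b, f, h, i, j) at cost 6 (ratio 5/6).
Pick 2: B7 adds 2 new (e, g) at cost 4 (ratio 2/4).
Pick 3: B1 adds 1 new (c) at cost 3 (ratio 1/3).
Pick 4: B5 adds 1 new (a) at cost 8 (ratio 1/8).
Pick 5: B8 adds 1 new (d) at cost 11 (ratio 1/11).
Greedy total cost: 6 + 4 + 3 + 8 + 11 = 32.

32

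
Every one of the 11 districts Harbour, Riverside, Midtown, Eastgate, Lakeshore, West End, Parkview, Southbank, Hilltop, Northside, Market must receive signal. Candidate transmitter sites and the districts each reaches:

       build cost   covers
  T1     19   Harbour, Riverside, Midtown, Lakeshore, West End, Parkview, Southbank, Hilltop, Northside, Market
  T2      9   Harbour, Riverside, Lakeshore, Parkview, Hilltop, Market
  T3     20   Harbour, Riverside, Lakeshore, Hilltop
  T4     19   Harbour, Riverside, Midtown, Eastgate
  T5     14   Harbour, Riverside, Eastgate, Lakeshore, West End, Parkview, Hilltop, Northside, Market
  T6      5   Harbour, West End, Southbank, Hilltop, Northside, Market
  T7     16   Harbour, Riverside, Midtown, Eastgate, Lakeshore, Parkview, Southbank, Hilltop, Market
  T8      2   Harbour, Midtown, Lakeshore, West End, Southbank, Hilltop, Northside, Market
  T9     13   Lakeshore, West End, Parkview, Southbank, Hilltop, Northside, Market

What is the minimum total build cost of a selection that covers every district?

T5, T8 cover every district at build cost 14 + 2 = 16.
Any cover uses at least 2 transmitter sites; among all covering selections none totals below 16.
Greedy by coverage-per-build cost would pick T8, T2, T5 for 25 — worse than the optimum 16.

16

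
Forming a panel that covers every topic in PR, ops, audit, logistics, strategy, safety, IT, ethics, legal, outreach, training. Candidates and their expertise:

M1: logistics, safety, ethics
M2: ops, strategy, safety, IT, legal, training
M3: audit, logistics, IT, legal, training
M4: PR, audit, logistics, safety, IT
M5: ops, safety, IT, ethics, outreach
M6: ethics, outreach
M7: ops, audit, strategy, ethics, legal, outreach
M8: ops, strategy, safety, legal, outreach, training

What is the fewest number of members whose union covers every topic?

M1, M4, M8 together cover {PR, ops, audit, logistics, strategy, safety, IT, ethics, legal, outreach, training} — every topic.
No 2 of the 8 members cover everything (all 28 pairs fall short), so 3 is minimum.

3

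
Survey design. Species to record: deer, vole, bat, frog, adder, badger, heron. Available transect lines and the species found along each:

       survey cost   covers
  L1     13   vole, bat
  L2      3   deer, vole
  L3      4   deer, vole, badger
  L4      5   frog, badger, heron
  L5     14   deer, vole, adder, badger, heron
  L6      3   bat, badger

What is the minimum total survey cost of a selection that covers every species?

L4, L5, L6 cover every species at survey cost 5 + 14 + 3 = 22.
Any cover uses at least 3 transects; among all covering selections none totals below 22.
Greedy by coverage-per-survey cost would pick L3, L4, L6, L5 for 26 — worse than the optimum 22.

22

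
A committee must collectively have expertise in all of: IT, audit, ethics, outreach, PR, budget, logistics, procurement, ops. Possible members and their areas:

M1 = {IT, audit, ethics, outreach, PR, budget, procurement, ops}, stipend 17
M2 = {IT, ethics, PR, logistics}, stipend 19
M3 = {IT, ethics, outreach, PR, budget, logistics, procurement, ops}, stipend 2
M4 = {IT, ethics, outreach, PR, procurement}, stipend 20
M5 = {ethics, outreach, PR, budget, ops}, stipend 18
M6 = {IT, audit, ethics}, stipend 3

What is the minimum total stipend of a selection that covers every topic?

5

M3, M6 cover every topic at stipend 2 + 3 = 5.
Any cover uses at least 2 members; among all covering selections none totals below 5.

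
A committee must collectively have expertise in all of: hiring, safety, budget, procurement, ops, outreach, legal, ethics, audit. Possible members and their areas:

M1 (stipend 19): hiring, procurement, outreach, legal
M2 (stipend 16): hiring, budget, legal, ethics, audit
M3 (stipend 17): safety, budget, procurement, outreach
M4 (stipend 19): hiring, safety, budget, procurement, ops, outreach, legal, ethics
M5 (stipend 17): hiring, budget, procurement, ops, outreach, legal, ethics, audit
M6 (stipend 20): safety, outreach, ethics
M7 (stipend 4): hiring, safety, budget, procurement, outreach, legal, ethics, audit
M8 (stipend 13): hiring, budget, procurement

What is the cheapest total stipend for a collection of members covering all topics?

21

M5, M7 cover every topic at stipend 17 + 4 = 21.
Any cover uses at least 2 members; among all covering selections none totals below 21.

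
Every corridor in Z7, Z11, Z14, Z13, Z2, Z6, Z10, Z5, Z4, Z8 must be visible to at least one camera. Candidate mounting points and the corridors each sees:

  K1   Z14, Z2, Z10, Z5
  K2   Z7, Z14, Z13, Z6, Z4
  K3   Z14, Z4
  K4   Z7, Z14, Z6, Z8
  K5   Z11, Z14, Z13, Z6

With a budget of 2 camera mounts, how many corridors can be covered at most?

8

Choosing K1, K2 covers {Z7, Z14, Z13, Z2, Z6, Z10, Z5, Z4} — 8 corridors.
No choice of 2 camera mounts does better; here Z11, Z8 are left uncovered.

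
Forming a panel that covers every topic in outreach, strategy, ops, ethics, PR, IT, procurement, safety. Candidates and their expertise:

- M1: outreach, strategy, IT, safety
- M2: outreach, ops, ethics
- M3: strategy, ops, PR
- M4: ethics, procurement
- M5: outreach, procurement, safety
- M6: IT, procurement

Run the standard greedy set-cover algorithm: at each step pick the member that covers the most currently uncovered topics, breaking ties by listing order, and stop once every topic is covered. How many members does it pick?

Pick 1: M1 covers 4 new topics (outreach, strategy, IT, safety).
Pick 2: M2 covers 2 new topics (ops, ethics).
Pick 3: M3 covers 1 new topics (PR).
Pick 4: M4 covers 1 new topics (procurement).
Greedy uses 4 members. (The true minimum is 3.)

4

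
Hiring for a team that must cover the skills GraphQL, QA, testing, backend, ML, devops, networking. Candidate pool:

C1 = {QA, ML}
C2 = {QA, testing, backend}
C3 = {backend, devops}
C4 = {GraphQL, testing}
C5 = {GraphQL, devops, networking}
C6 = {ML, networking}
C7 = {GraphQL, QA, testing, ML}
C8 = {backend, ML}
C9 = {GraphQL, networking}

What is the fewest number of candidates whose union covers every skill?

C1, C2, C5 together cover {GraphQL, QA, testing, backend, ML, devops, networking} — every skill.
No 2 of the 9 candidates cover everything (all 36 pairs fall short), so 3 is minimum.

3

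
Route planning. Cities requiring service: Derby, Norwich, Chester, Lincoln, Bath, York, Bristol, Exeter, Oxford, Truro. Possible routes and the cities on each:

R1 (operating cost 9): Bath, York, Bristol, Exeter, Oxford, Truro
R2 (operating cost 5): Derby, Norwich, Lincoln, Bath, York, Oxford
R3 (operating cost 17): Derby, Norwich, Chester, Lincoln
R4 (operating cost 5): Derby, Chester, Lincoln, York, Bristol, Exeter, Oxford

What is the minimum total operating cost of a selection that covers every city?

19

R1, R2, R4 cover every city at operating cost 9 + 5 + 5 = 19.
Any cover uses at least 2 routes; among all covering selections none totals below 19.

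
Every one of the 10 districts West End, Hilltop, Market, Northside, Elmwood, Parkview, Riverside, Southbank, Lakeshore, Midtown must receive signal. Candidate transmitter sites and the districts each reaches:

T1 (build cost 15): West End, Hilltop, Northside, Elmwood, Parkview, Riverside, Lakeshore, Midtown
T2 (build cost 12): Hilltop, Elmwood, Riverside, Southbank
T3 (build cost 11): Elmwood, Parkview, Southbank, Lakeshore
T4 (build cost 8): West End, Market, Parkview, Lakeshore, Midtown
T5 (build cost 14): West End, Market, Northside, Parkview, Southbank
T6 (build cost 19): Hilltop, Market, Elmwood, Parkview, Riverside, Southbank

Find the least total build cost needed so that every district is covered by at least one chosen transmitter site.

29

T1, T5 cover every district at build cost 15 + 14 = 29.
Any cover uses at least 2 transmitter sites; among all covering selections none totals below 29.
Greedy by coverage-per-build cost would pick T4, T2, T5 for 34 — worse than the optimum 29.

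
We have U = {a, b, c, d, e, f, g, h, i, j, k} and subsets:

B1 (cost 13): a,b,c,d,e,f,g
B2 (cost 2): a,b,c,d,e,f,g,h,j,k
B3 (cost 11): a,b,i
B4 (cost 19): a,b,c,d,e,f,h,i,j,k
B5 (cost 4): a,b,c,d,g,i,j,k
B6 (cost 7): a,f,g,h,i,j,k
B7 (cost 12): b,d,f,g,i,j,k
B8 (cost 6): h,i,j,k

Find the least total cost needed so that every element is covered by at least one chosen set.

6

B2, B5 cover every element at cost 2 + 4 = 6.
Any cover uses at least 2 sets; among all covering selections none totals below 6.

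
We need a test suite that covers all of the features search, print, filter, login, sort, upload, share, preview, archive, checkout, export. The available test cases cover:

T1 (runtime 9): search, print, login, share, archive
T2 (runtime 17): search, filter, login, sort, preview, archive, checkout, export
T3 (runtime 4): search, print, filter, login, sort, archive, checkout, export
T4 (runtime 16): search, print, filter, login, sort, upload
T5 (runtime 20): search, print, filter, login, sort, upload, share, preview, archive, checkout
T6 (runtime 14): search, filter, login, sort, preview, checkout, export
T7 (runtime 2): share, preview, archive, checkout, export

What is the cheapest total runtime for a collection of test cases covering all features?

18

T4, T7 cover every feature at runtime 16 + 2 = 18.
Any cover uses at least 2 test cases; among all covering selections none totals below 18.
Greedy by coverage-per-runtime would pick T7, T3, T4 for 22 — worse than the optimum 18.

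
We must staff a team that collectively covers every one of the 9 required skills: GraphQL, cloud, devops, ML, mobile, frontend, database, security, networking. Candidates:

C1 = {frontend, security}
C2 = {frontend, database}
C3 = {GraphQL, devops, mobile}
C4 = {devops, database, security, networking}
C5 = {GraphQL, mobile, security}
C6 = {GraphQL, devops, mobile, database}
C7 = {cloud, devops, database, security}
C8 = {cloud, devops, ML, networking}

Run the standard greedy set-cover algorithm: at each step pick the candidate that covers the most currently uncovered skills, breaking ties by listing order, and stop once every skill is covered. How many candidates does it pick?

Pick 1: C4 covers 4 new skills (devops, database, security, networking).
Pick 2: C3 covers 2 new skills (GraphQL, mobile).
Pick 3: C8 covers 2 new skills (cloud, ML).
Pick 4: C1 covers 1 new skills (frontend).
Greedy uses 4 candidates. (The true minimum is 3.)

4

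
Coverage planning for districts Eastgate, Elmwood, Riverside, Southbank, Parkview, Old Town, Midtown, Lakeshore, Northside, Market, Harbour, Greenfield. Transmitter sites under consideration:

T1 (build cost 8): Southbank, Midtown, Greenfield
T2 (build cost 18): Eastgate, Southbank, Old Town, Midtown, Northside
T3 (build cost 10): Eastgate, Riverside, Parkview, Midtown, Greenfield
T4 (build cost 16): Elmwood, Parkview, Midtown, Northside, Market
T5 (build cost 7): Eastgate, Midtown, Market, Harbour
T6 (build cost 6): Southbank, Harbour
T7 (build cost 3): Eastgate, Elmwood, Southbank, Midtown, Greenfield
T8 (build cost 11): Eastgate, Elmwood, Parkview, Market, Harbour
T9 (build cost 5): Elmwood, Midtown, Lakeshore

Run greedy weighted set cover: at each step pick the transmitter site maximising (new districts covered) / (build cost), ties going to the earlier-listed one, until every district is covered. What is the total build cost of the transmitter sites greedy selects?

Pick 1: T7 adds 5 new (Eastgate, Elmwood, Southbank, Midtown, Greenfield) at build cost 3 (ratio 5/3).
Pick 2: T5 adds 2 new (Market, Harbour) at build cost 7 (ratio 2/7).
Pick 3: T3 adds 2 new (Riverside, Parkview) at build cost 10 (ratio 2/10).
Pick 4: T9 adds 1 new (Lakeshore) at build cost 5 (ratio 1/5).
Pick 5: T2 adds 2 new (Old Town, Northside) at build cost 18 (ratio 2/18).
Greedy total build cost: 3 + 7 + 10 + 5 + 18 = 43. (The true optimum is 40, so greedy overshoots here.)

43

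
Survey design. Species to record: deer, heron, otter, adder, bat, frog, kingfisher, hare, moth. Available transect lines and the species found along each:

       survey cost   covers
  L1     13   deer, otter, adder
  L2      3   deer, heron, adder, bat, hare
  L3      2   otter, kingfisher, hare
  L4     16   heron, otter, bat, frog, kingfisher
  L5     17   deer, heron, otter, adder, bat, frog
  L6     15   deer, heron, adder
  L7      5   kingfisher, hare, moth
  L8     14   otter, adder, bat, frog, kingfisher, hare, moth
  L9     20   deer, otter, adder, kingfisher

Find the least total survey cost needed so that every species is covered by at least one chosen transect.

17

L2, L8 cover every species at survey cost 3 + 14 = 17.
Any cover uses at least 2 transects; among all covering selections none totals below 17.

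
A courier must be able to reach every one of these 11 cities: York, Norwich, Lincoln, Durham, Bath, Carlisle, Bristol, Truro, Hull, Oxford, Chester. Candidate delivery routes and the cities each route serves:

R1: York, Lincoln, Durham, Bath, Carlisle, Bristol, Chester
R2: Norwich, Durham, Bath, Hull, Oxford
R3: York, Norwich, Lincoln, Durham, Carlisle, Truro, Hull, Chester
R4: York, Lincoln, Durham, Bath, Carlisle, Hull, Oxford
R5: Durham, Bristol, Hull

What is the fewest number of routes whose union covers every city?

3

R1, R2, R3 together cover {York, Norwich, Lincoln, Durham, Bath, Carlisle, Bristol, Truro, Hull, Oxford, Chester} — every city.
No 2 of the 5 routes cover everything (all 10 pairs fall short), so 3 is minimum.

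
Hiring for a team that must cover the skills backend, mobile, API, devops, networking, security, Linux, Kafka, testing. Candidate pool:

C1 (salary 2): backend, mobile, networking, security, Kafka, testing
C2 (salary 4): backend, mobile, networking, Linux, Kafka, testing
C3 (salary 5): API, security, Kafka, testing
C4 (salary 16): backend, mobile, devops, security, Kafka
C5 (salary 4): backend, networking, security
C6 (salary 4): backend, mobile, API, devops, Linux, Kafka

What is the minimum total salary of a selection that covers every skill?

C1, C6 cover every skill at salary 2 + 4 = 6.
Any cover uses at least 2 candidates; among all covering selections none totals below 6.

6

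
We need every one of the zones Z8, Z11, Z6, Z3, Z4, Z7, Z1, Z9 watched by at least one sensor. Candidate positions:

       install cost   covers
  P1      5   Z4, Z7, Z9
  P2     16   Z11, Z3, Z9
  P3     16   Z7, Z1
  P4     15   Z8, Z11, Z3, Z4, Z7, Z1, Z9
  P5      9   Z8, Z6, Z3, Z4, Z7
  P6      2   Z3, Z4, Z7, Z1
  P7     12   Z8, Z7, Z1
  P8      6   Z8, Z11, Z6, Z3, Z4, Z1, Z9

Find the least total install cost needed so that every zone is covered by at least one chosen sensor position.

8

P6, P8 cover every zone at install cost 2 + 6 = 8.
Any cover uses at least 2 sensor positions; among all covering selections none totals below 8.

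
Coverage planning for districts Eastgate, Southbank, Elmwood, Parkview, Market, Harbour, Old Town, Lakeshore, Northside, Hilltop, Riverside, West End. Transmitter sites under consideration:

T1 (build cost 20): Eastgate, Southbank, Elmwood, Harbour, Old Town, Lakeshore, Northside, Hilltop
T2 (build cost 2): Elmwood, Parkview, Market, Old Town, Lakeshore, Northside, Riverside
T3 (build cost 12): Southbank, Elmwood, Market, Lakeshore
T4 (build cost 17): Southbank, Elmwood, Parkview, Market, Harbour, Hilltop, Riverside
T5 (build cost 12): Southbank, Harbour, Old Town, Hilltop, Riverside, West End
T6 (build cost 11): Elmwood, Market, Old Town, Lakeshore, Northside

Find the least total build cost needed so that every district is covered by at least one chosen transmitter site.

T1, T2, T5 cover every district at build cost 20 + 2 + 12 = 34.
Any cover uses at least 3 transmitter sites; among all covering selections none totals below 34.

34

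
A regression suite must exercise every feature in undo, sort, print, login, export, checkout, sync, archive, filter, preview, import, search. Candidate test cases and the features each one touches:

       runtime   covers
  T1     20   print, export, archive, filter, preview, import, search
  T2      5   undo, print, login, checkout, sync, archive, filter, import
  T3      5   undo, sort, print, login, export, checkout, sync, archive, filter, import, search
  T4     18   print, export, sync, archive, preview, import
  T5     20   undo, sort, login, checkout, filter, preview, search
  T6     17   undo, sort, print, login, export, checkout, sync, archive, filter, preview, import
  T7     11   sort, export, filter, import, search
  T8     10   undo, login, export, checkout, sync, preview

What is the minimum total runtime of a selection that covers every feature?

T3, T8 cover every feature at runtime 5 + 10 = 15.
Any cover uses at least 2 test cases; among all covering selections none totals below 15.

15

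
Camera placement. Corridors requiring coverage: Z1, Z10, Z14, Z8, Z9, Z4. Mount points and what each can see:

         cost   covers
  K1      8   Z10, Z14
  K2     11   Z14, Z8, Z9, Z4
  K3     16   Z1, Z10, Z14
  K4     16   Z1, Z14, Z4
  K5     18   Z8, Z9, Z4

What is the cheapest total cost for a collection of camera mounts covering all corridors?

27

K2, K3 cover every corridor at cost 11 + 16 = 27.
Any cover uses at least 2 camera mounts; among all covering selections none totals below 27.
Greedy by coverage-per-cost would pick K2, K1, K3 for 35 — worse than the optimum 27.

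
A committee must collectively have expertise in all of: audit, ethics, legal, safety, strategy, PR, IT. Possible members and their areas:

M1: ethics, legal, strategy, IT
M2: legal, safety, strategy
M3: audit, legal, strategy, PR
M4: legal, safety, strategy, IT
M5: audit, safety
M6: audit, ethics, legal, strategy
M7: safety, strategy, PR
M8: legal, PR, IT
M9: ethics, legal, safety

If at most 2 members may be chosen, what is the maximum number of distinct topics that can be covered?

6

Choosing M1, M3 covers {audit, ethics, legal, strategy, PR, IT} — 6 topics.
No choice of 2 members does better; here safety is left uncovered.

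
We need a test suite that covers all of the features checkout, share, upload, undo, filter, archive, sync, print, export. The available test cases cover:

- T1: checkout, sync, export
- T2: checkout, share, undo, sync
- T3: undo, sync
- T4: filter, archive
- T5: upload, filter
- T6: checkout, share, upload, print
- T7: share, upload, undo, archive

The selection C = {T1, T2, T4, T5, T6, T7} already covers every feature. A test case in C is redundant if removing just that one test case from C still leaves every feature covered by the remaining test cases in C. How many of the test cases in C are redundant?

Drop T1: export uncovered — not redundant.
Drop T2: the rest still cover every feature — redundant.
Drop T4: the rest still cover every feature — redundant.
Drop T5: the rest still cover every feature — redundant.
Drop T6: print uncovered — not redundant.
Drop T7: the rest still cover every feature — redundant.
4 redundant: T2, T4, T5, T7.

4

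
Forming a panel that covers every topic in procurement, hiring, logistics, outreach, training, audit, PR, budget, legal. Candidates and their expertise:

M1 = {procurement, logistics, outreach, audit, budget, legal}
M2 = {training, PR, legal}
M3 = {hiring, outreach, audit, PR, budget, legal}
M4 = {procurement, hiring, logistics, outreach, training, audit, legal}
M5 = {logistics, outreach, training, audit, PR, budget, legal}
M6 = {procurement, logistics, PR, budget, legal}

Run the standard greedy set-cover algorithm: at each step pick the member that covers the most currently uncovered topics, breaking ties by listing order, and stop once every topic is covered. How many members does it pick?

Pick 1: M4 covers 7 new topics (procurement, hiring, logistics, outreach, training, audit, legal).
Pick 2: M3 covers 2 new topics (PR, budget).
Greedy uses 2 members.

2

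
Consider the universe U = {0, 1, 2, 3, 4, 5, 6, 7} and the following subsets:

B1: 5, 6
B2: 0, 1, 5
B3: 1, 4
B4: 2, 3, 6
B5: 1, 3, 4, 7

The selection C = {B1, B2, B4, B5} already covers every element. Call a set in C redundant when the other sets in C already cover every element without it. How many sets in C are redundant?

Drop B1: the rest still cover every element — redundant.
Drop B2: 0 uncovered — not redundant.
Drop B4: 2 uncovered — not redundant.
Drop B5: 4, 7 uncovered — not redundant.
1 redundant: B1.

1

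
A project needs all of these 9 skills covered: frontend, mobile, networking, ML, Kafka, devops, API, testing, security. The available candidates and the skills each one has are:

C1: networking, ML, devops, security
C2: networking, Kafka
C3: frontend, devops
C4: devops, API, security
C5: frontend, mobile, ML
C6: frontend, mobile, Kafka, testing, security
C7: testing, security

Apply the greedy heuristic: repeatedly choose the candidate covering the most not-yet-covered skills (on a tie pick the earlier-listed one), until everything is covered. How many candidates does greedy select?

3

Pick 1: C6 covers 5 new skills (frontend, mobile, Kafka, testing, security).
Pick 2: C1 covers 3 new skills (networking, ML, devops).
Pick 3: C4 covers 1 new skills (API).
Greedy uses 3 candidates.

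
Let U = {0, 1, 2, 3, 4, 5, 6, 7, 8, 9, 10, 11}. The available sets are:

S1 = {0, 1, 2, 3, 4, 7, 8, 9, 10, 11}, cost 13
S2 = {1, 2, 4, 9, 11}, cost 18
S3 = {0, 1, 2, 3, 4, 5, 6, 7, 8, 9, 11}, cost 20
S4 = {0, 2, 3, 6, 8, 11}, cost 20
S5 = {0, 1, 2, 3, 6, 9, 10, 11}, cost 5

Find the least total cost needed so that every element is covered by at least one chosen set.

S3, S5 cover every element at cost 20 + 5 = 25.
Any cover uses at least 2 sets; among all covering selections none totals below 25.
Greedy by coverage-per-cost would pick S5, S1, S3 for 38 — worse than the optimum 25.

25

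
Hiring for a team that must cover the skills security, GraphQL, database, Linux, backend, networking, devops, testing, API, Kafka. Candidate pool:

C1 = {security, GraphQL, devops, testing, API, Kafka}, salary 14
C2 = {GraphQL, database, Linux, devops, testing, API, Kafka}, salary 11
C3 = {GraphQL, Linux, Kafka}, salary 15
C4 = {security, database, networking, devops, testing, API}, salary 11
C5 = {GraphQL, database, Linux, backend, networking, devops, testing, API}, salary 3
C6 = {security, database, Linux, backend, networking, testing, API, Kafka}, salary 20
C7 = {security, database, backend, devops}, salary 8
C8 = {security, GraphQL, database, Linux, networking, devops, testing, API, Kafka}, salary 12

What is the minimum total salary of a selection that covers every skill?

15

C5, C8 cover every skill at salary 3 + 12 = 15.
Any cover uses at least 2 candidates; among all covering selections none totals below 15.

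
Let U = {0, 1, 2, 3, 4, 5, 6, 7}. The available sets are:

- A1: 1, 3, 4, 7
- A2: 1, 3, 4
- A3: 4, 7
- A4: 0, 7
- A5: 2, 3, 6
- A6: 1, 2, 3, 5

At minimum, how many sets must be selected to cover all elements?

4

A1, A4, A5, A6 together cover {0, 1, 2, 3, 4, 5, 6, 7} — every element.
No 3 of the 6 sets cover everything (all 20 triples fall short), so 4 is minimum.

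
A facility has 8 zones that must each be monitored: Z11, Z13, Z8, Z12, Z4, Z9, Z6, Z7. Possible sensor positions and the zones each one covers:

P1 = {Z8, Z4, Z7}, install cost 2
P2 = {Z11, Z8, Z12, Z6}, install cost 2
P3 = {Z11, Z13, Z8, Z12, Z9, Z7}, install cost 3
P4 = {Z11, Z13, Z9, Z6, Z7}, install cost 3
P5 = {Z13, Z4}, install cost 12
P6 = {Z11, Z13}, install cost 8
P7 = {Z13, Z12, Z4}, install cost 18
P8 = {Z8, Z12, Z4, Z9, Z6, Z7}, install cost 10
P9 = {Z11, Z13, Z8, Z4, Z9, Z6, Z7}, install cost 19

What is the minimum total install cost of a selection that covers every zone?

7

P1, P2, P3 cover every zone at install cost 2 + 2 + 3 = 7.
Any cover uses at least 2 sensor positions; among all covering selections none totals below 7.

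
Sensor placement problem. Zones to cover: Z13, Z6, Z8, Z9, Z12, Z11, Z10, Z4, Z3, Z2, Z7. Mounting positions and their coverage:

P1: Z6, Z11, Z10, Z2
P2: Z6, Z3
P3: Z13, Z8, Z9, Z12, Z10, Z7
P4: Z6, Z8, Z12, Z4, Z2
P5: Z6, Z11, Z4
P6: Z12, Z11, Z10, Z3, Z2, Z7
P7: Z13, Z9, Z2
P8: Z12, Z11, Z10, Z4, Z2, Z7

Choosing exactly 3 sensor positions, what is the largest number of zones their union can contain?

Choosing P2, P3, P8 covers {Z13, Z6, Z8, Z9, Z12, Z11, Z10, Z4, Z3, Z2, Z7} — 11 zones.
That is all 11 zones.

11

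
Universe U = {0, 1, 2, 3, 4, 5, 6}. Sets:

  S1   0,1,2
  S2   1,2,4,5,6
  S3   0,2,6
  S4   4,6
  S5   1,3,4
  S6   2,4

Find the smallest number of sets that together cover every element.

3

S1, S2, S5 together cover {0, 1, 2, 3, 4, 5, 6} — every element.
No 2 of the 6 sets cover everything (all 15 pairs fall short), so 3 is minimum.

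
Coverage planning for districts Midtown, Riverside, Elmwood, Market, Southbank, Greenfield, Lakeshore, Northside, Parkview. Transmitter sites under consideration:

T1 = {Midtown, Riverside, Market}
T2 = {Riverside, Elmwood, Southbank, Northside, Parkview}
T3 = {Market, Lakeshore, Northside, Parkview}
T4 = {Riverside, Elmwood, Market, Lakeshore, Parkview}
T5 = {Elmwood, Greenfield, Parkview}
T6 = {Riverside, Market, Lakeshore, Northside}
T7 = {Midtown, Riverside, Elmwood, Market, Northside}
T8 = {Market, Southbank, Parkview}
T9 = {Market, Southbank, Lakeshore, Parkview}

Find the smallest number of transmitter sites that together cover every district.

3

T5, T7, T9 together cover {Midtown, Riverside, Elmwood, Market, Southbank, Greenfield, Lakeshore, Northside, Parkview} — every district.
No 2 of the 9 transmitter sites cover everything (all 36 pairs fall short), so 3 is minimum.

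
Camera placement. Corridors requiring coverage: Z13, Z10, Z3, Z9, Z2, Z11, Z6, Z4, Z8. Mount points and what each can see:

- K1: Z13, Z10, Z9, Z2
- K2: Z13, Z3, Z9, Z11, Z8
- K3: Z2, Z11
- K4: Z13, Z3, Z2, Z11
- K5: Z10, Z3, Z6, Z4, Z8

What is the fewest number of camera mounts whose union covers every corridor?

3

K1, K2, K5 together cover {Z13, Z10, Z3, Z9, Z2, Z11, Z6, Z4, Z8} — every corridor.
No 2 of the 5 camera mounts cover everything (all 10 pairs fall short), so 3 is minimum.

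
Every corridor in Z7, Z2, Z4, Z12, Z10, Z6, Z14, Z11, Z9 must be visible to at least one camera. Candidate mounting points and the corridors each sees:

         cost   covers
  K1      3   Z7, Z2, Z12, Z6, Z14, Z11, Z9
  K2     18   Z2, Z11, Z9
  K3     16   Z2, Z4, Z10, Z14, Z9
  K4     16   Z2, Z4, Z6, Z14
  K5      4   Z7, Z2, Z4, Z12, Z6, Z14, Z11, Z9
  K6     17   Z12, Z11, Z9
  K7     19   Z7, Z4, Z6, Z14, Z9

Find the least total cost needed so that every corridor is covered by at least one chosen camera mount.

K1, K3 cover every corridor at cost 3 + 16 = 19.
Any cover uses at least 2 camera mounts; among all covering selections none totals below 19.
Greedy by coverage-per-cost would pick K1, K5, K3 for 23 — worse than the optimum 19.

19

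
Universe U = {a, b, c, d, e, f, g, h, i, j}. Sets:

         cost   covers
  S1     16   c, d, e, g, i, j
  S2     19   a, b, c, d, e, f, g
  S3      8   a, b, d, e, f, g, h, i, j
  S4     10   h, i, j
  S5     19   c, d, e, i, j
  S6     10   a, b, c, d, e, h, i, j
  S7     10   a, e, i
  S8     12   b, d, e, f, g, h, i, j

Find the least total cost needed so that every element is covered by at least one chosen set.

18

S3, S6 cover every element at cost 8 + 10 = 18.
Any cover uses at least 2 sets; among all covering selections none totals below 18.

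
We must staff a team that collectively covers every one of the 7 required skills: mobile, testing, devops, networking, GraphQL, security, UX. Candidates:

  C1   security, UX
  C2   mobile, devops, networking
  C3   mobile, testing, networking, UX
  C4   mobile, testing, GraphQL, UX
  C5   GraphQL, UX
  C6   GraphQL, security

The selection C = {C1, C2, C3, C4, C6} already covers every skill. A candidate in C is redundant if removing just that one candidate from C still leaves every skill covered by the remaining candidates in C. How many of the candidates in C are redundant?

Drop C1: the rest still cover every skill — redundant.
Drop C2: devops uncovered — not redundant.
Drop C3: the rest still cover every skill — redundant.
Drop C4: the rest still cover every skill — redundant.
Drop C6: the rest still cover every skill — redundant.
4 redundant: C1, C3, C4, C6.

4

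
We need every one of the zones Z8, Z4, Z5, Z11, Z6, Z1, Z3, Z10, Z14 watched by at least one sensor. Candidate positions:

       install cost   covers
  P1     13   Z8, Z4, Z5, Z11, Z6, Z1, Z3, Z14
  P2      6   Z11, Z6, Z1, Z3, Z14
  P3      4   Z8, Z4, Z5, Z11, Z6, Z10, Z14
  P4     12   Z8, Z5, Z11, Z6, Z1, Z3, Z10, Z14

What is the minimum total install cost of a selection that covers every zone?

P2, P3 cover every zone at install cost 6 + 4 = 10.
Any cover uses at least 2 sensor positions; among all covering selections none totals below 10.

10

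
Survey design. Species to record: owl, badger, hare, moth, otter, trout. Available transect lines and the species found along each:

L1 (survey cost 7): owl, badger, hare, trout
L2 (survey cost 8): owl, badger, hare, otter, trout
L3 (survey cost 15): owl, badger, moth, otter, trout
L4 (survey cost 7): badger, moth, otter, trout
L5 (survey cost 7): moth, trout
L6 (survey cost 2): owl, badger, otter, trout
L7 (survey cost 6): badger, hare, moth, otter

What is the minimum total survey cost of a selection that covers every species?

L6, L7 cover every species at survey cost 2 + 6 = 8.
Any cover uses at least 2 transects; among all covering selections none totals below 8.

8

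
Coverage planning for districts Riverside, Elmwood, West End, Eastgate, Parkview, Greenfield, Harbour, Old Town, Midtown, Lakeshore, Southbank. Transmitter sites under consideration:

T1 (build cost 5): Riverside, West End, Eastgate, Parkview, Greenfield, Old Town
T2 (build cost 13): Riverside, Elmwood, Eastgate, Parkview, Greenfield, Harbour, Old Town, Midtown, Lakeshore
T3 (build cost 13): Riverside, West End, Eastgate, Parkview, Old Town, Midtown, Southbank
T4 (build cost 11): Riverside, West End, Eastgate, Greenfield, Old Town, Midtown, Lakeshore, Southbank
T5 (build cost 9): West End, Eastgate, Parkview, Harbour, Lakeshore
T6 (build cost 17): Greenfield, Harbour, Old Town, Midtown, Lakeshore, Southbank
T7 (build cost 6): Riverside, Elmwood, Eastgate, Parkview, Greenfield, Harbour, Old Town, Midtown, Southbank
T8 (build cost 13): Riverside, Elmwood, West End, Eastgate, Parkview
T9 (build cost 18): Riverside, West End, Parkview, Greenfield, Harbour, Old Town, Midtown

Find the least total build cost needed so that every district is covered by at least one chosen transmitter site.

T5, T7 cover every district at build cost 9 + 6 = 15.
Any cover uses at least 2 transmitter sites; among all covering selections none totals below 15.

15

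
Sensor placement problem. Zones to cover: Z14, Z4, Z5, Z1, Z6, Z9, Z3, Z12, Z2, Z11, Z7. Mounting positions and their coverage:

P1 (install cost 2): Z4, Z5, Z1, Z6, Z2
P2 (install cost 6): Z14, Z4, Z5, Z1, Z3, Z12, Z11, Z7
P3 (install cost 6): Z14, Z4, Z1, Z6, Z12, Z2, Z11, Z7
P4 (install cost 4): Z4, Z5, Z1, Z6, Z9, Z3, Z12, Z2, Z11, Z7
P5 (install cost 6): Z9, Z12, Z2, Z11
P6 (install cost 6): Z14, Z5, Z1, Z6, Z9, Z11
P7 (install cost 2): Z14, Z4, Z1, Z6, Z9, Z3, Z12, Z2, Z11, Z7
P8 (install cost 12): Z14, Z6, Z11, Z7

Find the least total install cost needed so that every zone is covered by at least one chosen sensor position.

P1, P7 cover every zone at install cost 2 + 2 = 4.
Any cover uses at least 2 sensor positions; among all covering selections none totals below 4.

4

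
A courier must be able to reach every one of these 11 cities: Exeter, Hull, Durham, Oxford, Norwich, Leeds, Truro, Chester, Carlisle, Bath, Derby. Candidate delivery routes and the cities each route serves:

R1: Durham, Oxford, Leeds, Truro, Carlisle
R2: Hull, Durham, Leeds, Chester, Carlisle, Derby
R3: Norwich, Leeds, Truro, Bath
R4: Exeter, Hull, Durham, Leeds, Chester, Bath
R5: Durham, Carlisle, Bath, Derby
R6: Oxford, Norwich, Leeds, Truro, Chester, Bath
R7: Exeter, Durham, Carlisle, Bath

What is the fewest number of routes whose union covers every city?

3

R2, R4, R6 together cover {Exeter, Hull, Durham, Oxford, Norwich, Leeds, Truro, Chester, Carlisle, Bath, Derby} — every city.
No 2 of the 7 routes cover everything (all 21 pairs fall short), so 3 is minimum.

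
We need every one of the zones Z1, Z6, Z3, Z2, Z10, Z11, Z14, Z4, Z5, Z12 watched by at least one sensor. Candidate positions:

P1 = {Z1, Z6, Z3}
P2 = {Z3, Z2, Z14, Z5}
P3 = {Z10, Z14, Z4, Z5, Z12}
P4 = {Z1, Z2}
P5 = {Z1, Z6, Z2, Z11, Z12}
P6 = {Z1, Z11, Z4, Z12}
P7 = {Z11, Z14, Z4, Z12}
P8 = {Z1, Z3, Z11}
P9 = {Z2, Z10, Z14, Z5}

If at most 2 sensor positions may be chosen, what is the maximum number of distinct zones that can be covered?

9

Choosing P3, P5 covers {Z1, Z6, Z2, Z10, Z11, Z14, Z4, Z5, Z12} — 9 zones.
No choice of 2 sensor positions does better; here Z3 is left uncovered.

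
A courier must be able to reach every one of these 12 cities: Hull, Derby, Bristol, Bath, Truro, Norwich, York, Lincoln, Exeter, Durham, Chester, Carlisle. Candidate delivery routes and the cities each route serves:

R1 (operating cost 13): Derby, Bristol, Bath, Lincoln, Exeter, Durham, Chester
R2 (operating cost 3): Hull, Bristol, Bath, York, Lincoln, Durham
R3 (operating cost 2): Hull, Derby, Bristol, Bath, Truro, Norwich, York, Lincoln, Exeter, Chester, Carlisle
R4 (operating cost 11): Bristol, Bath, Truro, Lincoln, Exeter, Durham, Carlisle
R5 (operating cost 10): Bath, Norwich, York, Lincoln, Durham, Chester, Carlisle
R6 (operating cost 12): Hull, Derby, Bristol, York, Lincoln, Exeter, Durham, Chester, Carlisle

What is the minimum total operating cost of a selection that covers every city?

5

R2, R3 cover every city at operating cost 3 + 2 = 5.
Any cover uses at least 2 routes; among all covering selections none totals below 5.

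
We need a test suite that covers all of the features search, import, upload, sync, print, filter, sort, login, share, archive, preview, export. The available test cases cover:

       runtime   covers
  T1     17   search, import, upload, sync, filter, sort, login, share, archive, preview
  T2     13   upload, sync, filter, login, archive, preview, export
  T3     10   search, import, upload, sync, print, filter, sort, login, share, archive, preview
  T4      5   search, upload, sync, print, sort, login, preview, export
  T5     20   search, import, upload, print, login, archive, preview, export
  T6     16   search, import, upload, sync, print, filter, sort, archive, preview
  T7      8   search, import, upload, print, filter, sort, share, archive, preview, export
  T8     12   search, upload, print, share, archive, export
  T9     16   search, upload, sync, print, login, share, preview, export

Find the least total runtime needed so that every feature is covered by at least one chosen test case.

13

T4, T7 cover every feature at runtime 5 + 8 = 13.
Any cover uses at least 2 test cases; among all covering selections none totals below 13.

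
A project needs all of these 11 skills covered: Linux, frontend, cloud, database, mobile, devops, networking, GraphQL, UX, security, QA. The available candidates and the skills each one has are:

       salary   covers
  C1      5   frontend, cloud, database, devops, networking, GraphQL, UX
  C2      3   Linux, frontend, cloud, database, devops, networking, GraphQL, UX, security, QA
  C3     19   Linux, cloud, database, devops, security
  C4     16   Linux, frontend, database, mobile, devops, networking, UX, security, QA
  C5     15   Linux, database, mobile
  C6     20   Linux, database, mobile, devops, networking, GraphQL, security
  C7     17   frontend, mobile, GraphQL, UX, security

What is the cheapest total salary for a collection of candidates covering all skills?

18

C2, C5 cover every skill at salary 3 + 15 = 18.
Any cover uses at least 2 candidates; among all covering selections none totals below 18.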